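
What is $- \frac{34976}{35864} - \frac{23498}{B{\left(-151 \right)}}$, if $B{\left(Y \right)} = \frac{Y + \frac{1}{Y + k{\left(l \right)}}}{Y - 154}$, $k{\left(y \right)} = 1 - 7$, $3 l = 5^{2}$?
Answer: $- \frac{2522191503483}{53141482} \approx -47462.0$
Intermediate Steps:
$l = \frac{25}{3}$ ($l = \frac{5^{2}}{3} = \frac{1}{3} \cdot 25 = \frac{25}{3} \approx 8.3333$)
$k{\left(y \right)} = -6$
$B{\left(Y \right)} = \frac{Y + \frac{1}{-6 + Y}}{-154 + Y}$ ($B{\left(Y \right)} = \frac{Y + \frac{1}{Y - 6}}{Y - 154} = \frac{Y + \frac{1}{-6 + Y}}{-154 + Y}$)
$- \frac{34976}{35864} - \frac{23498}{B{\left(-151 \right)}} = - \frac{34976}{35864} - \frac{23498}{\frac{1}{924 + \left(-151\right)^{2} - -24160} \left(1 + \left(-151\right)^{2} - -906\right)} = \left(-34976\right) \frac{1}{35864} - \frac{23498}{\frac{1}{924 + 22801 + 24160} \left(1 + 22801 + 906\right)} = - \frac{4372}{4483} - \frac{23498}{\frac{1}{47885} \cdot 23708} = - \frac{4372}{4483} - \frac{23498}{\frac{23708}{47885}} = - \frac{4372}{4483} - \frac{562600865}{11854} = - \frac{2522191503483}{53141482}$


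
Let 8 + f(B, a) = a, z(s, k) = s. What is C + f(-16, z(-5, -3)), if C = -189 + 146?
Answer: -56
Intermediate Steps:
f(B, a) = -8 + a
C = -43
C + f(-16, z(-5, -3)) = -43 + (-8 - 5) = -43 - 13 = -56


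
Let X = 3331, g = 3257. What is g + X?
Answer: 6588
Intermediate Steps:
g + X = 3257 + 3331 = 6588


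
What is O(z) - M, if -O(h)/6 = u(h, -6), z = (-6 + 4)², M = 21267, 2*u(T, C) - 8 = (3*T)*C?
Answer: -21075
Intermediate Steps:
u(T, C) = 4 + 3*C*T/2 (u(T, C) = 4 + ((3*T)*C)/2 = 4 + (3*C*T)/2 = 4 + 3*C*T/2)
z = 4 (z = (-2)² = 4)
O(h) = -24 + 54*h (O(h) = -6*(4 + (3/2)*(-6)*h) = -6*(4 - 9*h) = -24 + 54*h)
O(z) - M = (-24 + 54*4) - 1*21267 = (-24 + 216) - 21267 = 192 - 21267 = -21075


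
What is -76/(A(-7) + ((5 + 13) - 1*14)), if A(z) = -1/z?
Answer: -532/29 ≈ -18.345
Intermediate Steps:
-76/(A(-7) + ((5 + 13) - 1*14)) = -76/(-1/(-7) + ((5 + 13) - 1*14)) = -76/(-1*(-1/7) + (18 - 14)) = -76/(1/7 + 4) = -76/(29/7) = (7/29)*(-76) = -532/29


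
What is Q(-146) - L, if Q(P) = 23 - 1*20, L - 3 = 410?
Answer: -410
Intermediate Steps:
L = 413 (L = 3 + 410 = 413)
Q(P) = 3 (Q(P) = 23 - 20 = 3)
Q(-146) - L = 3 - 1*413 = 3 - 413 = -410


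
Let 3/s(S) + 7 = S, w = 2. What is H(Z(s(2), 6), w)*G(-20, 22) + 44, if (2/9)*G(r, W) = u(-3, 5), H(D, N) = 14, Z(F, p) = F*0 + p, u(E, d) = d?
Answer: 359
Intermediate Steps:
s(S) = 3/(-7 + S)
Z(F, p) = p (Z(F, p) = 0 + p = p)
G(r, W) = 45/2 (G(r, W) = (9/2)*5 = 45/2)
H(Z(s(2), 6), w)*G(-20, 22) + 44 = 14*(45/2) + 44 = 315 + 44 = 359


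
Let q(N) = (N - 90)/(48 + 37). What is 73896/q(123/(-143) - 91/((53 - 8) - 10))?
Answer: -561378675/8353 ≈ -67207.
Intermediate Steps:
q(N) = -18/17 + N/85 (q(N) = (-90 + N)/85 = (-90 + N)*(1/85) = -18/17 + N/85)
73896/q(123/(-143) - 91/((53 - 8) - 10)) = 73896/(-18/17 + (123/(-143) - 91/((53 - 8) - 10))/85) = 73896/(-18/17 + (123*(-1/143) - 91/(45 - 10))/85) = 73896/(-18/17 + (-123/143 - 91/35)/85) = 73896/(-18/17 + (-123/143 - 91*1/35)/85) = 73896/(-18/17 + (-123/143 - 13/5)/85) = 73896/(-18/17 + (1/85)*(-2474/715)) = 73896/(-18/17 - 2474/60775) = 73896/(-66824/60775) = 73896*(-60775/66824) = -561378675/8353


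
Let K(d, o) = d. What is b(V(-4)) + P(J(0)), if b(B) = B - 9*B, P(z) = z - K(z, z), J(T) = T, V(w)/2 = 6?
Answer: -96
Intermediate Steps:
V(w) = 12 (V(w) = 2*6 = 12)
P(z) = 0 (P(z) = z - z = 0)
b(B) = -8*B
b(V(-4)) + P(J(0)) = -8*12 + 0 = -96 + 0 = -96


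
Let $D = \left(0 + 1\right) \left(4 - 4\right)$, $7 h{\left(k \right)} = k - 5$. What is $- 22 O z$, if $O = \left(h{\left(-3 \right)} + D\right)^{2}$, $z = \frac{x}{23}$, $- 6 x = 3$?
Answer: $\frac{704}{1127} \approx 0.62467$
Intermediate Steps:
$x = - \frac{1}{2}$ ($x = \left(- \frac{1}{6}\right) 3 = - \frac{1}{2} \approx -0.5$)
$h{\left(k \right)} = - \frac{5}{7} + \frac{k}{7}$ ($h{\left(k \right)} = \frac{k - 5}{7} = \frac{-5 + k}{7} = - \frac{5}{7} + \frac{k}{7}$)
$D = 0$ ($D = 1 \cdot 0 = 0$)
$z = - \frac{1}{46}$ ($z = - \frac{1}{2 \cdot 23} = \left(- \frac{1}{2}\right) \frac{1}{23} = - \frac{1}{46} \approx -0.021739$)
$O = \frac{64}{49}$ ($O = \left(\left(- \frac{5}{7} + \frac{1}{7} \left(-3\right)\right) + 0\right)^{2} = \left(\left(- \frac{5}{7} - \frac{3}{7}\right) + 0\right)^{2} = \left(- \frac{8}{7} + 0\right)^{2} = \left(- \frac{8}{7}\right)^{2} = \frac{64}{49} \approx 1.3061$)
$- 22 O z = \left(-22\right) \frac{64}{49} \left(- \frac{1}{46}\right) = \left(- \frac{1408}{49}\right) \left(- \frac{1}{46}\right) = \frac{704}{1127}$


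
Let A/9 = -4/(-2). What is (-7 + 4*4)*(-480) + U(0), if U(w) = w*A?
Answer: -4320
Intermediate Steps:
A = 18 (A = 9*(-4/(-2)) = 9*(-4*(-½)) = 9*2 = 18)
U(w) = 18*w (U(w) = w*18 = 18*w)
(-7 + 4*4)*(-480) + U(0) = (-7 + 4*4)*(-480) + 18*0 = (-7 + 16)*(-480) + 0 = 9*(-480) + 0 = -4320 + 0 = -4320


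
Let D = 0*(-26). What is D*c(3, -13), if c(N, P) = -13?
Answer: 0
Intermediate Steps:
D = 0
D*c(3, -13) = 0*(-13) = 0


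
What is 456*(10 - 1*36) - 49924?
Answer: -61780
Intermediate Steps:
456*(10 - 1*36) - 49924 = 456*(10 - 36) - 49924 = 456*(-26) - 49924 = -11856 - 49924 = -61780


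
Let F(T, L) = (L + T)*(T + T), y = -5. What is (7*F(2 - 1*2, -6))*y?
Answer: 0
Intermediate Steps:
F(T, L) = 2*T*(L + T) (F(T, L) = (L + T)*(2*T) = 2*T*(L + T))
(7*F(2 - 1*2, -6))*y = (7*(2*(2 - 1*2)*(-6 + (2 - 1*2))))*(-5) = (7*(2*(2 - 2)*(-6 + (2 - 2))))*(-5) = (7*(2*0*(-6 + 0)))*(-5) = (7*(2*0*(-6)))*(-5) = (7*0)*(-5) = 0*(-5) = 0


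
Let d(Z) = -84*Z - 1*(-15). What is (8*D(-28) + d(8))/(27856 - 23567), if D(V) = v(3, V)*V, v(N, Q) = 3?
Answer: -1329/4289 ≈ -0.30986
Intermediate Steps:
d(Z) = 15 - 84*Z (d(Z) = -84*Z + 15 = 15 - 84*Z)
D(V) = 3*V
(8*D(-28) + d(8))/(27856 - 23567) = (8*(3*(-28)) + (15 - 84*8))/(27856 - 23567) = (8*(-84) + (15 - 672))/4289 = (-672 - 657)*(1/4289) = -1329*1/4289 = -1329/4289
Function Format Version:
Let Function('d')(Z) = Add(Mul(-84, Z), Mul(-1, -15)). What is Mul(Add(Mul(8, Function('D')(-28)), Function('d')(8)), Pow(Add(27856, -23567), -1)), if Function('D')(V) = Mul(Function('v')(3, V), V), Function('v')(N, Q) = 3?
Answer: Rational(-1329, 4289) ≈ -0.30986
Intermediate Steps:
Function('d')(Z) = Add(15, Mul(-84, Z)) (Function('d')(Z) = Add(Mul(-84, Z), 15) = Add(15, Mul(-84, Z)))
Function('D')(V) = Mul(3, V)
Mul(Add(Mul(8, Function('D')(-28)), Function('d')(8)), Pow(Add(27856, -23567), -1)) = Mul(Add(Mul(8, Mul(3, -28)), Add(15, Mul(-84, 8))), Pow(Add(27856, -23567), -1)) = Mul(Add(Mul(8, -84), Add(15, -672)), Pow(4289, -1)) = Mul(Add(-672, -657), Rational(1, 4289)) = Mul(-1329, Rational(1, 4289)) = Rational(-1329, 4289)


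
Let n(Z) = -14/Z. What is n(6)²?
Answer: 49/9 ≈ 5.4444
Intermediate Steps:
n(6)² = (-14/6)² = (-14*⅙)² = (-7/3)² = 49/9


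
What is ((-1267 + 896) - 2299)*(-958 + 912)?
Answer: 122820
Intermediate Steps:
((-1267 + 896) - 2299)*(-958 + 912) = (-371 - 2299)*(-46) = -2670*(-46) = 122820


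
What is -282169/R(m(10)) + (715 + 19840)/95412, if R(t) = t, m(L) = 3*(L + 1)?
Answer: -2991292257/349844 ≈ -8550.4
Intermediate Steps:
m(L) = 3 + 3*L (m(L) = 3*(1 + L) = 3 + 3*L)
-282169/R(m(10)) + (715 + 19840)/95412 = -282169/(3 + 3*10) + (715 + 19840)/95412 = -282169/(3 + 30) + 20555*(1/95412) = -282169/33 + 20555/95412 = -2991292257/349844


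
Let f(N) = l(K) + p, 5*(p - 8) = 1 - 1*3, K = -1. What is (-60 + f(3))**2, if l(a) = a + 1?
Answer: 68644/25 ≈ 2745.8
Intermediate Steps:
l(a) = 1 + a
p = 38/5 (p = 8 + (1 - 1*3)/5 = 8 + (1 - 3)/5 = 8 + (1/5)*(-2) = 8 - 2/5 = 38/5 ≈ 7.6000)
f(N) = 38/5 (f(N) = (1 - 1) + 38/5 = 0 + 38/5 = 38/5)
(-60 + f(3))**2 = (-60 + 38/5)**2 = (-262/5)**2 = 68644/25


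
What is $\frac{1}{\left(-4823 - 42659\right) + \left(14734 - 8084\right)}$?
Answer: $- \frac{1}{40832} \approx -2.4491 \cdot 10^{-5}$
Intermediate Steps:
$\frac{1}{\left(-4823 - 42659\right) + \left(14734 - 8084\right)} = \frac{1}{\left(-4823 - 42659\right) + 6650} = \frac{1}{-47482 + 6650} = \frac{1}{-40832} = - \frac{1}{40832}$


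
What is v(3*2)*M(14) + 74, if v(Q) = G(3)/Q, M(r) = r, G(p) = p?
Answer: 81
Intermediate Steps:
v(Q) = 3/Q
v(3*2)*M(14) + 74 = (3/((3*2)))*14 + 74 = (3/6)*14 + 74 = (3*(⅙))*14 + 74 = (½)*14 + 74 = 7 + 74 = 81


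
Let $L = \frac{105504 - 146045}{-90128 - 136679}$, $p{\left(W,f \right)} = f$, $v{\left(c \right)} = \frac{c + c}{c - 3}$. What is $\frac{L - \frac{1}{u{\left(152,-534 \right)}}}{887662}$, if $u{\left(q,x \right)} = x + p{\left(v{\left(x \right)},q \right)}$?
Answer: $\frac{15713469}{76907278899388} \approx 2.0432 \cdot 10^{-7}$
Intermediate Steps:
$v{\left(c \right)} = \frac{2 c}{-3 + c}$
$L = \frac{40541}{226807}$ ($L = - \frac{40541}{-226807} = \left(-40541\right) \left(- \frac{1}{226807}\right) = \frac{40541}{226807} \approx 0.17875$)
$u{\left(q,x \right)} = q + x$ ($u{\left(q,x \right)} = x + q = q + x$)
$\frac{L - \frac{1}{u{\left(152,-534 \right)}}}{887662} = \frac{\frac{40541}{226807} - \frac{1}{152 - 534}}{887662} = \left(\frac{40541}{226807} - \frac{1}{-382}\right) \frac{1}{887662} = \left(\frac{40541}{226807} - - \frac{1}{382}\right) \frac{1}{887662} = \left(\frac{40541}{226807} + \frac{1}{382}\right) \frac{1}{887662} = \frac{15713469}{86640274} \cdot \frac{1}{887662} = \frac{15713469}{76907278899388}$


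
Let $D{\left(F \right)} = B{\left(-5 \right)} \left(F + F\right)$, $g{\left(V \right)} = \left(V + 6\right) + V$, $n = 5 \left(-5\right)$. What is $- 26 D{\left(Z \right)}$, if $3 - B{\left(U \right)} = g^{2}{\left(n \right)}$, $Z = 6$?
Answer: $603096$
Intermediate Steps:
$n = -25$
$g{\left(V \right)} = 6 + 2 V$ ($g{\left(V \right)} = \left(6 + V\right) + V = 6 + 2 V$)
$B{\left(U \right)} = -1933$ ($B{\left(U \right)} = 3 - \left(6 + 2 \left(-25\right)\right)^{2} = 3 - \left(6 - 50\right)^{2} = 3 - \left(-44\right)^{2} = 3 - 1936 = -1933$)
$D{\left(F \right)} = - 3866 F$ ($D{\left(F \right)} = - 1933 \left(F + F\right) = - 1933 \cdot 2 F = - 3866 F$)
$- 26 D{\left(Z \right)} = - 26 \left(\left(-3866\right) 6\right) = \left(-26\right) \left(-23196\right) = 603096$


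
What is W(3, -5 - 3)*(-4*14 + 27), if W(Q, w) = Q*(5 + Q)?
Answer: -696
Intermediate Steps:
W(3, -5 - 3)*(-4*14 + 27) = (3*(5 + 3))*(-4*14 + 27) = (3*8)*(-56 + 27) = 24*(-29) = -696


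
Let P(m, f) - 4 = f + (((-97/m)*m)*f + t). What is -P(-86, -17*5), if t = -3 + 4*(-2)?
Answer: -8153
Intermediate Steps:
t = -11 (t = -3 - 8 = -11)
P(m, f) = -7 - 96*f (P(m, f) = 4 + (f + (((-97/m)*m)*f - 11)) = 4 + (f + (-97*f - 11)) = 4 + (f + (-11 - 97*f)) = 4 + (-11 - 96*f) = -7 - 96*f)
-P(-86, -17*5) = -(-7 - (-1632)*5) = -(-7 - 96*(-85)) = -(-7 + 8160) = -1*8153 = -8153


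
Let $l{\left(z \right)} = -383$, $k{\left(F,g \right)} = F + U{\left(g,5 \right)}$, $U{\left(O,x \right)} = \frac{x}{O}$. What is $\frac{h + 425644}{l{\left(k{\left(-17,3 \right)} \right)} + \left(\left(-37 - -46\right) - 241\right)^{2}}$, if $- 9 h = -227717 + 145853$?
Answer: $\frac{434740}{53441} \approx 8.1349$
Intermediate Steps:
$k{\left(F,g \right)} = F + \frac{5}{g}$
$h = 9096$ ($h = - \frac{-227717 + 145853}{9} = \left(- \frac{1}{9}\right) \left(-81864\right) = 9096$)
$\frac{h + 425644}{l{\left(k{\left(-17,3 \right)} \right)} + \left(\left(-37 - -46\right) - 241\right)^{2}} = \frac{9096 + 425644}{-383 + \left(\left(-37 - -46\right) - 241\right)^{2}} = \frac{434740}{-383 + \left(\left(-37 + 46\right) - 241\right)^{2}} = \frac{434740}{-383 + \left(9 - 241\right)^{2}} = \frac{434740}{-383 + \left(-232\right)^{2}} = \frac{434740}{-383 + 53824} = \frac{434740}{53441}$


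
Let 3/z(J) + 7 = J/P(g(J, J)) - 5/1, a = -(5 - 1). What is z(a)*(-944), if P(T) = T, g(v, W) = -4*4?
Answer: 11328/47 ≈ 241.02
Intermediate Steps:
a = -4 (a = -1*4 = -4)
g(v, W) = -16
z(J) = 3/(-12 - J/16) (z(J) = 3/(-7 + (J/(-16) - 5/1)) = 3/(-7 + (J*(-1/16) - 5*1)) = 3/(-7 + (-J/16 - 5)) = 3/(-7 + (-5 - J/16)) = 3/(-12 - J/16))
z(a)*(-944) = -48/(192 - 4)*(-944) = -48/188*(-944) = -48*1/188*(-944) = -12/47*(-944) = 11328/47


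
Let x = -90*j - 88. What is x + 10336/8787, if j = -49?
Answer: 37987750/8787 ≈ 4323.2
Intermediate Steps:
x = 4322 (x = -90*(-49) - 88 = 4410 - 88 = 4322)
x + 10336/8787 = 4322 + 10336/8787 = 37987750/8787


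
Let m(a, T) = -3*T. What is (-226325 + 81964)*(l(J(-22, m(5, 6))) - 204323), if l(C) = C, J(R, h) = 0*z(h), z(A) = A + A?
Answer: 29496272603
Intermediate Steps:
z(A) = 2*A
J(R, h) = 0 (J(R, h) = 0*(2*h) = 0)
(-226325 + 81964)*(l(J(-22, m(5, 6))) - 204323) = (-226325 + 81964)*(0 - 204323) = -144361*(-204323) = 29496272603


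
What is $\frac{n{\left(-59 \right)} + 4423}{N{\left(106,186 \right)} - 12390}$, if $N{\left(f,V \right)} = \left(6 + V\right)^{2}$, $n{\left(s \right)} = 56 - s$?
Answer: $\frac{2269}{12237} \approx 0.18542$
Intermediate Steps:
$\frac{n{\left(-59 \right)} + 4423}{N{\left(106,186 \right)} - 12390} = \frac{\left(56 - -59\right) + 4423}{\left(6 + 186\right)^{2} - 12390} = \frac{\left(56 + 59\right) + 4423}{192^{2} - 12390} = \frac{115 + 4423}{36864 - 12390} = \frac{4538}{24474} = 4538 \cdot \frac{1}{24474} = \frac{2269}{12237}$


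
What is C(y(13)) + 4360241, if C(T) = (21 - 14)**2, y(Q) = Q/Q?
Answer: 4360290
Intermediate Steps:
y(Q) = 1
C(T) = 49 (C(T) = 7**2 = 49)
C(y(13)) + 4360241 = 49 + 4360241 = 4360290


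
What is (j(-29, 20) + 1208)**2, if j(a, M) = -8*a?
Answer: 2073600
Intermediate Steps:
(j(-29, 20) + 1208)**2 = (-8*(-29) + 1208)**2 = (232 + 1208)**2 = 1440**2 = 2073600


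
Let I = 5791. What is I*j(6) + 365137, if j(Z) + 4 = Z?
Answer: 376719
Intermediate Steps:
j(Z) = -4 + Z
I*j(6) + 365137 = 5791*(-4 + 6) + 365137 = 5791*2 + 365137 = 11582 + 365137 = 376719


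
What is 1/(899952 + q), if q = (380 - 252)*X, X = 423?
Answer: 1/954096 ≈ 1.0481e-6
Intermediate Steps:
q = 54144 (q = (380 - 252)*423 = 128*423 = 54144)
1/(899952 + q) = 1/(899952 + 54144) = 1/954096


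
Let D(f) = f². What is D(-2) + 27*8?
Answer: 220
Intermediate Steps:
D(-2) + 27*8 = (-2)² + 27*8 = 4 + 216 = 220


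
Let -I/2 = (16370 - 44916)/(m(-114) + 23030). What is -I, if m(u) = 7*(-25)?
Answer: -8156/3265 ≈ -2.4980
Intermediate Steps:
m(u) = -175
I = 8156/3265 (I = -2*(16370 - 44916)/(-175 + 23030) = -(-57092)/22855 = -2*(-4078/3265) = 8156/3265 ≈ 2.4980)
-I = -1*8156/3265 = -8156/3265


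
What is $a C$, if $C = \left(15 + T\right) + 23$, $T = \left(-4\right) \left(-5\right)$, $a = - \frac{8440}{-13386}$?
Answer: $\frac{244760}{6693} \approx 36.57$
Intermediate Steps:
$a = \frac{4220}{6693}$ ($a = - \frac{8440 \left(-1\right)}{13386} = \left(-1\right) \left(- \frac{4220}{6693}\right) = \frac{4220}{6693} \approx 0.63051$)
$T = 20$
$C = 58$ ($C = \left(15 + 20\right) + 23 = 35 + 23 = 58$)
$a C = \frac{4220}{6693} \cdot 58 = \frac{244760}{6693}$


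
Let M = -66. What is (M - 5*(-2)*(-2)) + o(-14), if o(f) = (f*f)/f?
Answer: -100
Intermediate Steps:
o(f) = f (o(f) = f²/f = f)
(M - 5*(-2)*(-2)) + o(-14) = (-66 - 5*(-2)*(-2)) - 14 = (-66 + 10*(-2)) - 14 = (-66 - 20) - 14 = -86 - 14 = -100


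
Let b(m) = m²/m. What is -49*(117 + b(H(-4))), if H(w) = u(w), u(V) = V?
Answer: -5537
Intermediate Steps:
H(w) = w
b(m) = m
-49*(117 + b(H(-4))) = -49*(117 - 4) = -49*113 = -5537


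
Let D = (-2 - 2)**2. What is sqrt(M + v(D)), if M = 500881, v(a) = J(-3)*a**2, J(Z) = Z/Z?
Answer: sqrt(501137) ≈ 707.91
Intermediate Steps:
D = 16 (D = (-4)**2 = 16)
J(Z) = 1
v(a) = a**2 (v(a) = 1*a**2 = a**2)
sqrt(M + v(D)) = sqrt(500881 + 16**2) = sqrt(500881 + 256) = sqrt(501137)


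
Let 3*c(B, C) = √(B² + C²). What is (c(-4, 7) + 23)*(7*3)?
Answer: 483 + 7*√65 ≈ 539.44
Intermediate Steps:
c(B, C) = √(B² + C²)/3
(c(-4, 7) + 23)*(7*3) = (√((-4)² + 7²)/3 + 23)*(7*3) = (√(16 + 49)/3 + 23)*21 = (√65/3 + 23)*21 = (23 + √65/3)*21 = 483 + 7*√65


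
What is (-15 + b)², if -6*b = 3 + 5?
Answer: 2401/9 ≈ 266.78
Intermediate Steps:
b = -4/3 (b = -(3 + 5)/6 = -⅙*8 = -4/3 ≈ -1.3333)
(-15 + b)² = (-15 - 4/3)² = (-49/3)² = 2401/9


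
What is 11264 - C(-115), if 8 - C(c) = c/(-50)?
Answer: 112583/10 ≈ 11258.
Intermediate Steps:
C(c) = 8 + c/50 (C(c) = 8 - c/(-50) = 8 - c*(-1)/50 = 8 - (-1)*c/50 = 8 + c/50)
11264 - C(-115) = 11264 - (8 + (1/50)*(-115)) = 11264 - (8 - 23/10) = 11264 - 1*57/10 = 11264 - 57/10 = 112583/10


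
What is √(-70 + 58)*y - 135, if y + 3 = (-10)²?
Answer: -135 + 194*I*√3 ≈ -135.0 + 336.02*I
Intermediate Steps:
y = 97 (y = -3 + (-10)² = -3 + 100 = 97)
√(-70 + 58)*y - 135 = √(-70 + 58)*97 - 135 = √(-12)*97 - 135 = (2*I*√3)*97 - 135 = 194*I*√3 - 135 = -135 + 194*I*√3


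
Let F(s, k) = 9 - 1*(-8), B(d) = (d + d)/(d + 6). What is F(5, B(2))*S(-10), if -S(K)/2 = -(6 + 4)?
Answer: 340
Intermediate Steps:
B(d) = 2*d/(6 + d) (B(d) = (2*d)/(6 + d) = 2*d/(6 + d))
F(s, k) = 17 (F(s, k) = 9 + 8 = 17)
S(K) = 20 (S(K) = -(-2)*(6 + 4) = -(-2)*10 = -2*(-10) = 20)
F(5, B(2))*S(-10) = 17*20 = 340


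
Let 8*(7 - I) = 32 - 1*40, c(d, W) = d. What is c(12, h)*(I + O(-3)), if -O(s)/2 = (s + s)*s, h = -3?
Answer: -336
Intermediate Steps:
O(s) = -4*s² (O(s) = -2*(s + s)*s = -2*2*s*s = -4*s²)
I = 8 (I = 7 - (32 - 1*40)/8 = 7 - (32 - 40)/8 = 7 - ⅛*(-8) = 7 + 1 = 8)
c(12, h)*(I + O(-3)) = 12*(8 - 4*(-3)²) = 12*(8 - 4*9) = 12*(8 - 36) = 12*(-28) = -336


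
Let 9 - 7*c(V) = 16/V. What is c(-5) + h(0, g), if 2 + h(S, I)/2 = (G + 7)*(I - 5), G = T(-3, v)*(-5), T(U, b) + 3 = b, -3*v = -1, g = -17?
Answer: -94177/105 ≈ -896.92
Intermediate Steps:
v = 1/3 (v = -1/3*(-1) = 1/3 ≈ 0.33333)
T(U, b) = -3 + b
G = 40/3 (G = (-3 + 1/3)*(-5) = -8/3*(-5) = 40/3 ≈ 13.333)
c(V) = 9/7 - 16/(7*V)
h(S, I) = -622/3 + 122*I/3 (h(S, I) = -4 + 2*((40/3 + 7)*(I - 5)) = -4 + 2*(61*(-5 + I)/3) = -4 + 2*(-305/3 + 61*I/3) = -4 + (-610/3 + 122*I/3) = -622/3 + 122*I/3)
c(-5) + h(0, g) = (1/7)*(-16 + 9*(-5))/(-5) + (-622/3 + (122/3)*(-17)) = (1/7)*(-1/5)*(-16 - 45) + (-622/3 - 2074/3) = (1/7)*(-1/5)*(-61) - 2696/3 = 61/35 - 2696/3 = -94177/105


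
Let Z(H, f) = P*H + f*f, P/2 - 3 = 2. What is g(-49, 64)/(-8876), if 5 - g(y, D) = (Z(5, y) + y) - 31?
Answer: 169/634 ≈ 0.26656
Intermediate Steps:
P = 10 (P = 6 + 2*2 = 6 + 4 = 10)
Z(H, f) = f**2 + 10*H (Z(H, f) = 10*H + f*f = 10*H + f**2 = f**2 + 10*H)
g(y, D) = -14 - y - y**2 (g(y, D) = 5 - (((y**2 + 10*5) + y) - 31) = 5 - (((y**2 + 50) + y) - 31) = 5 - (((50 + y**2) + y) - 31) = 5 - ((50 + y + y**2) - 31) = 5 - (19 + y + y**2) = 5 + (-19 - y - y**2) = -14 - y - y**2)
g(-49, 64)/(-8876) = (-14 - 1*(-49) - 1*(-49)**2)/(-8876) = (-14 + 49 - 1*2401)*(-1/8876) = (-14 + 49 - 2401)*(-1/8876) = -2366*(-1/8876) = 169/634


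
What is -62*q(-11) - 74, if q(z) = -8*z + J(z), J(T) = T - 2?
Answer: -4724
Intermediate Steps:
J(T) = -2 + T
q(z) = -2 - 7*z (q(z) = -8*z + (-2 + z) = -2 - 7*z)
-62*q(-11) - 74 = -62*(-2 - 7*(-11)) - 74 = -62*(-2 + 77) - 74 = -62*75 - 74 = -4650 - 74 = -4724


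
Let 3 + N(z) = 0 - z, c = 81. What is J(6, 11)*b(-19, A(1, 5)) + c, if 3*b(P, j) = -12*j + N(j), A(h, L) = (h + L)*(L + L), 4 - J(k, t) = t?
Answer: 1908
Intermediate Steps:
J(k, t) = 4 - t
N(z) = -3 - z (N(z) = -3 + (0 - z) = -3 - z)
A(h, L) = 2*L*(L + h) (A(h, L) = (L + h)*(2*L) = 2*L*(L + h))
b(P, j) = -1 - 13*j/3 (b(P, j) = (-12*j + (-3 - j))/3 = (-3 - 13*j)/3 = -1 - 13*j/3)
J(6, 11)*b(-19, A(1, 5)) + c = (4 - 1*11)*(-1 - 26*5*(5 + 1)/3) + 81 = (4 - 11)*(-1 - 26*5*6/3) + 81 = -7*(-1 - 13/3*60) + 81 = -7*(-1 - 260) + 81 = -7*(-261) + 81 = 1827 + 81 = 1908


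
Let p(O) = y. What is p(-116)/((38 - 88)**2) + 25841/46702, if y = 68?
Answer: 16944559/29188750 ≈ 0.58052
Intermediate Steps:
p(O) = 68
p(-116)/((38 - 88)**2) + 25841/46702 = 68/((38 - 88)**2) + 25841/46702 = 68/((-50)**2) + 25841*(1/46702) = 68/2500 + 25841/46702 = 68*(1/2500) + 25841/46702 = 17/625 + 25841/46702 = 16944559/29188750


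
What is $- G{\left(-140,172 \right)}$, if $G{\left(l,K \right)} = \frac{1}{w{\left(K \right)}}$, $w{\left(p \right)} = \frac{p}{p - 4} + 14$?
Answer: $- \frac{42}{631} \approx -0.066561$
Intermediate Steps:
$w{\left(p \right)} = 14 + \frac{p}{-4 + p}$ ($w{\left(p \right)} = \frac{p}{-4 + p} + 14 = 14 + \frac{p}{-4 + p}$)
$G{\left(l,K \right)} = \frac{-4 + K}{-56 + 15 K}$ ($G{\left(l,K \right)} = \frac{1}{\frac{1}{-4 + K} \left(-56 + 15 K\right)} = \frac{-4 + K}{-56 + 15 K}$)
$- G{\left(-140,172 \right)} = - \frac{-4 + 172}{-56 + 15 \cdot 172} = - \frac{168}{-56 + 2580} = - \frac{168}{2524} = \left(-1\right) \frac{42}{631} = - \frac{42}{631}$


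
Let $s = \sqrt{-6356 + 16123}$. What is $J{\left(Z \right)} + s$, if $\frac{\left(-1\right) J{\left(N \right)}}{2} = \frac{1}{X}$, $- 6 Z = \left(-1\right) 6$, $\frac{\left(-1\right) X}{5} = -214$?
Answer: $- \frac{1}{535} + \sqrt{9767} \approx 98.826$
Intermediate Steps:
$X = 1070$ ($X = \left(-5\right) \left(-214\right) = 1070$)
$Z = 1$ ($Z = - \frac{\left(-1\right) 6}{6} = \left(- \frac{1}{6}\right) \left(-6\right) = 1$)
$J{\left(N \right)} = - \frac{1}{535}$ ($J{\left(N \right)} = - \frac{2}{1070} = \left(-2\right) \frac{1}{1070} = - \frac{1}{535}$)
$s = \sqrt{9767} \approx 98.828$
$J{\left(Z \right)} + s = - \frac{1}{535} + \sqrt{9767}$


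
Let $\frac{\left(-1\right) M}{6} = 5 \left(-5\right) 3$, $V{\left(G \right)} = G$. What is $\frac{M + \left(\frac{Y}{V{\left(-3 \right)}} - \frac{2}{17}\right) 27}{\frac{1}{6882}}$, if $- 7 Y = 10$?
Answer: $\frac{376459164}{119} \approx 3.1635 \cdot 10^{6}$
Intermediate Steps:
$Y = - \frac{10}{7}$ ($Y = \left(- \frac{1}{7}\right) 10 = - \frac{10}{7} \approx -1.4286$)
$M = 450$ ($M = - 6 \cdot 5 \left(-5\right) 3 = - 6 \left(\left(-25\right) 3\right) = \left(-6\right) \left(-75\right) = 450$)
$\frac{M + \left(\frac{Y}{V{\left(-3 \right)}} - \frac{2}{17}\right) 27}{\frac{1}{6882}} = \frac{450 + \left(- \frac{10}{7 \left(-3\right)} - \frac{2}{17}\right) 27}{\frac{1}{6882}} = \left(450 + \left(\left(- \frac{10}{7}\right) \left(- \frac{1}{3}\right) - \frac{2}{17}\right) 27\right) \frac{1}{\frac{1}{6882}} = \left(450 + \left(\frac{10}{21} - \frac{2}{17}\right) 27\right) 6882 = \left(450 + \frac{128}{357} \cdot 27\right) 6882 = \left(450 + \frac{1152}{119}\right) 6882 = \frac{54702}{119} \cdot 6882 = \frac{376459164}{119}$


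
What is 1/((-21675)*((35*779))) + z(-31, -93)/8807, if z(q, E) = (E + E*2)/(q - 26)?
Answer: 2892628318/5204662882125 ≈ 0.00055578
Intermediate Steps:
z(q, E) = 3*E/(-26 + q) (z(q, E) = (E + 2*E)/(-26 + q) = (3*E)/(-26 + q) = 3*E/(-26 + q))
1/((-21675)*((35*779))) + z(-31, -93)/8807 = 1/((-21675)*((35*779))) + (3*(-93)/(-26 - 31))/8807 = -1/21675/27265 + (3*(-93)/(-57))*(1/8807) = -1/21675*1/27265 + (3*(-93)*(-1/57))*(1/8807) = -1/590968875 + (93/19)*(1/8807) = -1/590968875 + 93/167333 = 2892628318/5204662882125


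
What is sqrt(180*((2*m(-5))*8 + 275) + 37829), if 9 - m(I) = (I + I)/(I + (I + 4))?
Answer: sqrt(108449) ≈ 329.32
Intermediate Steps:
m(I) = 9 - 2*I/(4 + 2*I) (m(I) = 9 - (I + I)/(I + (I + 4)) = 9 - 2*I/(I + (4 + I)) = 9 - 2*I/(4 + 2*I))
sqrt(180*((2*m(-5))*8 + 275) + 37829) = sqrt(180*((2*(2*(9 + 4*(-5))/(2 - 5)))*8 + 275) + 37829) = sqrt(180*((2*(2*(9 - 20)/(-3)))*8 + 275) + 37829) = sqrt(180*((2*(2*(-1/3)*(-11)))*8 + 275) + 37829) = sqrt(180*((2*(22/3))*8 + 275) + 37829) = sqrt(180*((44/3)*8 + 275) + 37829) = sqrt(180*(352/3 + 275) + 37829) = sqrt(180*(1177/3) + 37829) = sqrt(70620 + 37829) = sqrt(108449)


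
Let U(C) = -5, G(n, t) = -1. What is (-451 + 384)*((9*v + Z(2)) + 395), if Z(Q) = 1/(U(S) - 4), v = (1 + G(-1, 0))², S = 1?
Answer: -238118/9 ≈ -26458.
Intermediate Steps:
v = 0 (v = (1 - 1)² = 0² = 0)
Z(Q) = -⅑ (Z(Q) = 1/(-5 - 4) = 1/(-9) = -⅑)
(-451 + 384)*((9*v + Z(2)) + 395) = (-451 + 384)*((9*0 - ⅑) + 395) = -67*((0 - ⅑) + 395) = -67*(-⅑ + 395) = -67*3554/9 = -238118/9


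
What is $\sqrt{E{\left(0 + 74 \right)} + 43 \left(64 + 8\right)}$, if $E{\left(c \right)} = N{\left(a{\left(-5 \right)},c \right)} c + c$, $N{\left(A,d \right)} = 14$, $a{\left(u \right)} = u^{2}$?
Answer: $\sqrt{4206} \approx 64.854$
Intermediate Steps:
$E{\left(c \right)} = 15 c$ ($E{\left(c \right)} = 14 c + c = 15 c$)
$\sqrt{E{\left(0 + 74 \right)} + 43 \left(64 + 8\right)} = \sqrt{15 \left(0 + 74\right) + 43 \left(64 + 8\right)} = \sqrt{15 \cdot 74 + 43 \cdot 72} = \sqrt{1110 + 3096} = \sqrt{4206}$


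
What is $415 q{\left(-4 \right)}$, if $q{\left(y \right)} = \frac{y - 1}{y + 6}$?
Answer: $- \frac{2075}{2} \approx -1037.5$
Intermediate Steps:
$q{\left(y \right)} = \frac{-1 + y}{6 + y}$
$415 q{\left(-4 \right)} = 415 \frac{-1 - 4}{6 - 4} = 415 \cdot \frac{1}{2} \left(-5\right) = 415 \left(- \frac{5}{2}\right) = - \frac{2075}{2}$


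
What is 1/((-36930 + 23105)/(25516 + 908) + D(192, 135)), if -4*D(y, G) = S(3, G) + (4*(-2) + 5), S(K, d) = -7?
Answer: 26424/52235 ≈ 0.50587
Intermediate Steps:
D(y, G) = 5/2 (D(y, G) = -(-7 + (4*(-2) + 5))/4 = -(-7 + (-8 + 5))/4 = -(-7 - 3)/4 = -¼*(-10) = 5/2)
1/((-36930 + 23105)/(25516 + 908) + D(192, 135)) = 1/((-36930 + 23105)/(25516 + 908) + 5/2) = 1/(-13825/26424 + 5/2) = 1/(52235/26424) = 26424/52235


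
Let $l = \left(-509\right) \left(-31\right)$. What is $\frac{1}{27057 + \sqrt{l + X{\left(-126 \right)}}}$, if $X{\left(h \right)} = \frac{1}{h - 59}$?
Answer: $\frac{1668515}{45144037317} - \frac{\sqrt{60004010}}{45144037317} \approx 3.6788 \cdot 10^{-5}$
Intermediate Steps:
$X{\left(h \right)} = \frac{1}{-59 + h}$
$l = 15779$
$\frac{1}{27057 + \sqrt{l + X{\left(-126 \right)}}} = \frac{1}{27057 + \sqrt{15779 + \frac{1}{-59 - 126}}} = \frac{1}{27057 + \sqrt{15779 + \frac{1}{-185}}} = \frac{1}{27057 + \sqrt{15779 - \frac{1}{185}}} = \frac{1}{27057 + \sqrt{\frac{2919114}{185}}} = \frac{1}{27057 + \frac{3 \sqrt{60004010}}{185}}$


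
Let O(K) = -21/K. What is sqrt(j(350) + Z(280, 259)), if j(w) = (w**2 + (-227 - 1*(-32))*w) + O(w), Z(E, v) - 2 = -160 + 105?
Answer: 7*sqrt(110606)/10 ≈ 232.80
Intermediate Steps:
Z(E, v) = -53 (Z(E, v) = 2 + (-160 + 105) = 2 - 55 = -53)
j(w) = w**2 - 195*w - 21/w (j(w) = (w**2 + (-227 - 1*(-32))*w) - 21/w = (w**2 + (-227 + 32)*w) - 21/w = (w**2 - 195*w) - 21/w = w**2 - 195*w - 21/w)
sqrt(j(350) + Z(280, 259)) = sqrt((-21 + 350**2*(-195 + 350))/350 - 53) = sqrt((-21 + 122500*155)/350 - 53) = sqrt((-21 + 18987500)/350 - 53) = sqrt((1/350)*18987479 - 53) = sqrt(2712497/50 - 53) = sqrt(2709847/50) = 7*sqrt(110606)/10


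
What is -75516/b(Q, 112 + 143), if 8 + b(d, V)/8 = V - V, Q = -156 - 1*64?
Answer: 18879/16 ≈ 1179.9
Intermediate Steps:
Q = -220 (Q = -156 - 64 = -220)
b(d, V) = -64 (b(d, V) = -64 + 8*(V - V) = -64 + 8*0 = -64 + 0 = -64)
-75516/b(Q, 112 + 143) = -75516/(-64) = -75516*(-1/64) = 18879/16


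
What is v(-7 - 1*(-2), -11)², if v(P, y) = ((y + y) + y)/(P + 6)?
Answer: 1089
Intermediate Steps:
v(P, y) = 3*y/(6 + P) (v(P, y) = (2*y + y)/(6 + P) = (3*y)/(6 + P) = 3*y/(6 + P))
v(-7 - 1*(-2), -11)² = (3*(-11)/(6 + (-7 - 1*(-2))))² = (3*(-11)/(6 + (-7 + 2)))² = (3*(-11)/(6 - 5))² = (3*(-11)/1)² = (3*(-11)*1)² = (-33)² = 1089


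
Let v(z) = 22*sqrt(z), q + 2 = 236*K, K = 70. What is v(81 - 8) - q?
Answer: -16518 + 22*sqrt(73) ≈ -16330.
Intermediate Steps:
q = 16518 (q = -2 + 236*70 = -2 + 16520 = 16518)
v(81 - 8) - q = 22*sqrt(81 - 8) - 1*16518 = 22*sqrt(73) - 16518 = -16518 + 22*sqrt(73)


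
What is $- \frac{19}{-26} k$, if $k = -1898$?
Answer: $-1387$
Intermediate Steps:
$- \frac{19}{-26} k = - \frac{19}{-26} \left(-1898\right) = \left(-19\right) \left(- \frac{1}{26}\right) \left(-1898\right) = \frac{19}{26} \left(-1898\right) = -1387$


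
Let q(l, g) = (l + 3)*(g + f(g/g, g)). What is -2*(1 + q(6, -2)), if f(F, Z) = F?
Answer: 16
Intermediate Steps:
q(l, g) = (1 + g)*(3 + l) (q(l, g) = (l + 3)*(g + g/g) = (3 + l)*(g + 1) = (3 + l)*(1 + g) = (1 + g)*(3 + l))
-2*(1 + q(6, -2)) = -2*(1 + (3 + 6 + 3*(-2) - 2*6)) = -2*(1 + (3 + 6 - 6 - 12)) = -2*(1 - 9) = -2*(-8) = 16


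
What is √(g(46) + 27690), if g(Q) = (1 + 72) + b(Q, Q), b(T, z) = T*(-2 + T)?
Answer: √29787 ≈ 172.59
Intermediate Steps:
g(Q) = 73 + Q*(-2 + Q) (g(Q) = (1 + 72) + Q*(-2 + Q) = 73 + Q*(-2 + Q))
√(g(46) + 27690) = √((73 + 46*(-2 + 46)) + 27690) = √((73 + 46*44) + 27690) = √((73 + 2024) + 27690) = √(2097 + 27690) = √29787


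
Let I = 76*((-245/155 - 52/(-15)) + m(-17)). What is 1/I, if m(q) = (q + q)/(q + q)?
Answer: 465/101992 ≈ 0.0045592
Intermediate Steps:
m(q) = 1 (m(q) = (2*q)/((2*q)) = (2*q)*(1/(2*q)) = 1)
I = 101992/465 (I = 76*((-245/155 - 52/(-15)) + 1) = 76*((-245*1/155 - 52*(-1/15)) + 1) = 76*((-49/31 + 52/15) + 1) = 76*(877/465 + 1) = 76*(1342/465) = 101992/465 ≈ 219.34)
1/I = 1/(101992/465) = 465/101992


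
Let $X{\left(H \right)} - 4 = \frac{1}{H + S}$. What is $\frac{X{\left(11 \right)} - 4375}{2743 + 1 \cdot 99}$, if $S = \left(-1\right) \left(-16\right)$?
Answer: $- \frac{59008}{38367} \approx -1.538$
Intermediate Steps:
$S = 16$
$X{\left(H \right)} = 4 + \frac{1}{16 + H}$ ($X{\left(H \right)} = 4 + \frac{1}{H + 16} = 4 + \frac{1}{16 + H}$)
$\frac{X{\left(11 \right)} - 4375}{2743 + 1 \cdot 99} = \frac{\frac{65 + 4 \cdot 11}{16 + 11} - 4375}{2743 + 1 \cdot 99} = \frac{\frac{65 + 44}{27} - 4375}{2743 + 99} = \frac{\frac{1}{27} \cdot 109 - 4375}{2842} = \left(\frac{109}{27} - 4375\right) \frac{1}{2842} = \left(- \frac{118016}{27}\right) \frac{1}{2842} = - \frac{59008}{38367}$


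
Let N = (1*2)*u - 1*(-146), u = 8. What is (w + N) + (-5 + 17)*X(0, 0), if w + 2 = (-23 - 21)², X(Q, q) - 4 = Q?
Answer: 2144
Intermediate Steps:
X(Q, q) = 4 + Q
w = 1934 (w = -2 + (-23 - 21)² = -2 + (-44)² = -2 + 1936 = 1934)
N = 162 (N = (1*2)*8 - 1*(-146) = 2*8 + 146 = 16 + 146 = 162)
(w + N) + (-5 + 17)*X(0, 0) = (1934 + 162) + (-5 + 17)*(4 + 0) = 2096 + 12*4 = 2096 + 48 = 2144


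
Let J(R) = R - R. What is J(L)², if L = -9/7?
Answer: 0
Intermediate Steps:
L = -9/7 (L = -9*⅐ = -9/7 ≈ -1.2857)
J(R) = 0
J(L)² = 0² = 0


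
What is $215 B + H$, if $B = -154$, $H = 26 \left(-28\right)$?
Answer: $-33838$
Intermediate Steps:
$H = -728$
$215 B + H = 215 \left(-154\right) - 728 = -33110 - 728 = -33838$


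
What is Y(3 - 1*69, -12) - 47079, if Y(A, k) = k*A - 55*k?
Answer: -45627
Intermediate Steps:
Y(A, k) = -55*k + A*k (Y(A, k) = A*k - 55*k = -55*k + A*k)
Y(3 - 1*69, -12) - 47079 = -12*(-55 + (3 - 1*69)) - 47079 = -12*(-55 + (3 - 69)) - 47079 = -12*(-55 - 66) - 47079 = -12*(-121) - 47079 = 1452 - 47079 = -45627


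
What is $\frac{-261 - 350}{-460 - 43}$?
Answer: $\frac{611}{503} \approx 1.2147$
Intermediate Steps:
$\frac{-261 - 350}{-460 - 43} = - \frac{611}{-460 + \left(-238 + 195\right)} = - \frac{611}{-460 - 43} = - \frac{611}{-503} = \left(-611\right) \left(- \frac{1}{503}\right) = \frac{611}{503}$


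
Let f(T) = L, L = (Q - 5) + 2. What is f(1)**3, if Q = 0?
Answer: -27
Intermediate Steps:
L = -3 (L = (0 - 5) + 2 = -5 + 2 = -3)
f(T) = -3
f(1)**3 = (-3)**3 = -27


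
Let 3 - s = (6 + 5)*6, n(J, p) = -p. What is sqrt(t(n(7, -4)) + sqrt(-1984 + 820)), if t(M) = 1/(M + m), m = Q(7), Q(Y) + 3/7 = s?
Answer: sqrt(-182 + 21632*I*sqrt(291))/104 ≈ 4.1292 + 4.1312*I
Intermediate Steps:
s = -63 (s = 3 - (6 + 5)*6 = 3 - 11*6 = 3 - 1*66 = 3 - 66 = -63)
Q(Y) = -444/7 (Q(Y) = -3/7 - 63 = -444/7)
m = -444/7 ≈ -63.429
t(M) = 1/(-444/7 + M) (t(M) = 1/(M - 444/7) = 1/(-444/7 + M))
sqrt(t(n(7, -4)) + sqrt(-1984 + 820)) = sqrt(7/(-444 + 7*(-1*(-4))) + sqrt(-1984 + 820)) = sqrt(7/(-444 + 7*4) + sqrt(-1164)) = sqrt(7/(-444 + 28) + 2*I*sqrt(291)) = sqrt(7/(-416) + 2*I*sqrt(291)) = sqrt(7*(-1/416) + 2*I*sqrt(291)) = sqrt(-7/416 + 2*I*sqrt(291))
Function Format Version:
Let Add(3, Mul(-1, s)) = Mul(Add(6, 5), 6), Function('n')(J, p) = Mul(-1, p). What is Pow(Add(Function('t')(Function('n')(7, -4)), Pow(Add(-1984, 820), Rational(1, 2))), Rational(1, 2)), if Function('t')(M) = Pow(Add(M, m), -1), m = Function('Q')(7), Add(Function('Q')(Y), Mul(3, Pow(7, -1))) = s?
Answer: Mul(Rational(1, 104), Pow(Add(-182, Mul(21632, I, Pow(291, Rational(1, 2)))), Rational(1, 2))) ≈ Add(4.1292, Mul(4.1312, I))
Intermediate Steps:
s = -63 (s = Add(3, Mul(-1, Mul(Add(6, 5), 6))) = Add(3, Mul(-1, Mul(11, 6))) = Add(3, Mul(-1, 66)) = Add(3, -66) = -63)
Function('Q')(Y) = Rational(-444, 7) (Function('Q')(Y) = Add(Rational(-3, 7), -63) = Rational(-444, 7))
m = Rational(-444, 7) ≈ -63.429
Function('t')(M) = Pow(Add(Rational(-444, 7), M), -1) (Function('t')(M) = Pow(Add(M, Rational(-444, 7)), -1) = Pow(Add(Rational(-444, 7), M), -1))
Pow(Add(Function('t')(Function('n')(7, -4)), Pow(Add(-1984, 820), Rational(1, 2))), Rational(1, 2)) = Pow(Add(Mul(7, Pow(Add(-444, Mul(7, Mul(-1, -4))), -1)), Pow(Add(-1984, 820), Rational(1, 2))), Rational(1, 2)) = Pow(Add(Mul(7, Pow(Add(-444, Mul(7, 4)), -1)), Pow(-1164, Rational(1, 2))), Rational(1, 2)) = Pow(Add(Mul(7, Pow(Add(-444, 28), -1)), Mul(2, I, Pow(291, Rational(1, 2)))), Rational(1, 2)) = Pow(Add(Mul(7, Pow(-416, -1)), Mul(2, I, Pow(291, Rational(1, 2)))), Rational(1, 2)) = Pow(Add(Mul(7, Rational(-1, 416)), Mul(2, I, Pow(291, Rational(1, 2)))), Rational(1, 2)) = Pow(Add(Rational(-7, 416), Mul(2, I, Pow(291, Rational(1, 2)))), Rational(1, 2))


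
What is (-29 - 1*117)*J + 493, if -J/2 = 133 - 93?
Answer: 12173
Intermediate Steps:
J = -80 (J = -2*(133 - 93) = -2*40 = -80)
(-29 - 1*117)*J + 493 = (-29 - 1*117)*(-80) + 493 = (-29 - 117)*(-80) + 493 = -146*(-80) + 493 = 11680 + 493 = 12173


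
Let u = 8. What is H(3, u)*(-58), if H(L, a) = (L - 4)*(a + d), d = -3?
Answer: 290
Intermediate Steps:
H(L, a) = (-4 + L)*(-3 + a) (H(L, a) = (L - 4)*(a - 3) = (-4 + L)*(-3 + a))
H(3, u)*(-58) = (12 - 4*8 - 3*3 + 3*8)*(-58) = (12 - 32 - 9 + 24)*(-58) = -5*(-58) = 290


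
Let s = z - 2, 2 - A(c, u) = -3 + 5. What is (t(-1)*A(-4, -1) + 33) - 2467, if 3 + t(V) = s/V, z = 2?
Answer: -2434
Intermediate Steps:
A(c, u) = 0 (A(c, u) = 2 - (-3 + 5) = 2 - 1*2 = 2 - 2 = 0)
s = 0 (s = 2 - 2 = 0)
t(V) = -3 (t(V) = -3 + 0/V = -3 + 0 = -3)
(t(-1)*A(-4, -1) + 33) - 2467 = (-3*0 + 33) - 2467 = (0 + 33) - 2467 = 33 - 2467 = -2434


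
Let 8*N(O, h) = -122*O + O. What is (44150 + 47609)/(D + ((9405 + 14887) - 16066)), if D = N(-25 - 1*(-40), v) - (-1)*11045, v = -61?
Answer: 734072/152353 ≈ 4.8182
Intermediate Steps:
N(O, h) = -121*O/8 (N(O, h) = (-122*O + O)/8 = (-121*O)/8 = -121*O/8)
D = 86545/8 (D = -121*(-25 - 1*(-40))/8 - (-1)*11045 = -121*(-25 + 40)/8 - 1*(-11045) = -121/8*15 + 11045 = -1815/8 + 11045 = 86545/8 ≈ 10818.)
(44150 + 47609)/(D + ((9405 + 14887) - 16066)) = (44150 + 47609)/(86545/8 + ((9405 + 14887) - 16066)) = 91759/(86545/8 + (24292 - 16066)) = 91759/(86545/8 + 8226) = 91759/(152353/8) = 91759*(8/152353) = 734072/152353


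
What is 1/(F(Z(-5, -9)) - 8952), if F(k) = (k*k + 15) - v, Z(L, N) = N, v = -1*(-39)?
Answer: -1/8895 ≈ -0.00011242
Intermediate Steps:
v = 39
F(k) = -24 + k² (F(k) = (k*k + 15) - 1*39 = (k² + 15) - 39 = (15 + k²) - 39 = -24 + k²)
1/(F(Z(-5, -9)) - 8952) = 1/((-24 + (-9)²) - 8952) = 1/((-24 + 81) - 8952) = 1/(57 - 8952) = 1/(-8895) = -1/8895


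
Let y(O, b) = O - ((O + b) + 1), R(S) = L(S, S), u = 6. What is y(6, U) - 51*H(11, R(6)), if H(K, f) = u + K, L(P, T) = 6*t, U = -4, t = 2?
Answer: -864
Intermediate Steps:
L(P, T) = 12 (L(P, T) = 6*2 = 12)
R(S) = 12
y(O, b) = -1 - b (y(O, b) = O - (1 + O + b) = O + (-1 - O - b) = -1 - b)
H(K, f) = 6 + K
y(6, U) - 51*H(11, R(6)) = (-1 - 1*(-4)) - 51*(6 + 11) = (-1 + 4) - 51*17 = 3 - 867 = -864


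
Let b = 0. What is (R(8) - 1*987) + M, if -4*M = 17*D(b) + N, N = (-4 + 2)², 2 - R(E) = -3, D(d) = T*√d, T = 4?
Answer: -983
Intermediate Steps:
D(d) = 4*√d
R(E) = 5 (R(E) = 2 - 1*(-3) = 2 + 3 = 5)
N = 4 (N = (-2)² = 4)
M = -1 (M = -(17*(4*√0) + 4)/4 = -(17*(4*0) + 4)/4 = -(17*0 + 4)/4 = -(0 + 4)/4 = -¼*4 = -1)
(R(8) - 1*987) + M = (5 - 1*987) - 1 = (5 - 987) - 1 = -982 - 1 = -983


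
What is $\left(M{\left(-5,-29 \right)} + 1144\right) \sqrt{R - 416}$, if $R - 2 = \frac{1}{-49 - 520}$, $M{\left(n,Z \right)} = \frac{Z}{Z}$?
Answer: $\frac{1145 i \sqrt{134037623}}{569} \approx 23297.0 i$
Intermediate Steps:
$M{\left(n,Z \right)} = 1$
$R = \frac{1137}{569}$ ($R = 2 + \frac{1}{-49 - 520} = 2 + \frac{1}{-569} = 2 - \frac{1}{569} = \frac{1137}{569} \approx 1.9982$)
$\left(M{\left(-5,-29 \right)} + 1144\right) \sqrt{R - 416} = \left(1 + 1144\right) \sqrt{\frac{1137}{569} - 416} = 1145 \sqrt{- \frac{235567}{569}} = 1145 \frac{i \sqrt{134037623}}{569} = \frac{1145 i \sqrt{134037623}}{569}$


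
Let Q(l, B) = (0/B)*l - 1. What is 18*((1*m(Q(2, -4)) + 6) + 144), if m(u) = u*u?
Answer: 2718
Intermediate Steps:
Q(l, B) = -1 (Q(l, B) = 0*l - 1 = 0 - 1 = -1)
m(u) = u²
18*((1*m(Q(2, -4)) + 6) + 144) = 18*((1*(-1)² + 6) + 144) = 18*((1*1 + 6) + 144) = 18*((1 + 6) + 144) = 18*(7 + 144) = 18*151 = 2718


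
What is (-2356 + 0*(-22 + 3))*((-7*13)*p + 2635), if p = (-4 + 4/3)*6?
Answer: -9638396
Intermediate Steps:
p = -16 (p = (-4 + 4*(⅓))*6 = (-4 + 4/3)*6 = -8/3*6 = -16)
(-2356 + 0*(-22 + 3))*((-7*13)*p + 2635) = (-2356 + 0*(-22 + 3))*(-7*13*(-16) + 2635) = (-2356 + 0*(-19))*(-91*(-16) + 2635) = (-2356 + 0)*(1456 + 2635) = -2356*4091 = -9638396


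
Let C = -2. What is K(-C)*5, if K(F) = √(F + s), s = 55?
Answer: 5*√57 ≈ 37.749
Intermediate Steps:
K(F) = √(55 + F) (K(F) = √(F + 55) = √(55 + F))
K(-C)*5 = √(55 - 1*(-2))*5 = √(55 + 2)*5 = √57*5 = 5*√57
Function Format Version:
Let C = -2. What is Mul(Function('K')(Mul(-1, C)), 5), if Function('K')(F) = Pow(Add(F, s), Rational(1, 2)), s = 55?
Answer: Mul(5, Pow(57, Rational(1, 2))) ≈ 37.749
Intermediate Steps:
Function('K')(F) = Pow(Add(55, F), Rational(1, 2)) (Function('K')(F) = Pow(Add(F, 55), Rational(1, 2)) = Pow(Add(55, F), Rational(1, 2)))
Mul(Function('K')(Mul(-1, C)), 5) = Mul(Pow(Add(55, Mul(-1, -2)), Rational(1, 2)), 5) = Mul(Pow(Add(55, 2), Rational(1, 2)), 5) = Mul(Pow(57, Rational(1, 2)), 5) = Mul(5, Pow(57, Rational(1, 2)))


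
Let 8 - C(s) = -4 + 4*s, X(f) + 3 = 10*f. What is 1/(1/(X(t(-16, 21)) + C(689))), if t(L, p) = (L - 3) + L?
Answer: -3097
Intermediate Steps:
t(L, p) = -3 + 2*L (t(L, p) = (-3 + L) + L = -3 + 2*L)
X(f) = -3 + 10*f
C(s) = 12 - 4*s (C(s) = 8 - (-4 + 4*s) = 8 + (4 - 4*s) = 12 - 4*s)
1/(1/(X(t(-16, 21)) + C(689))) = 1/(1/((-3 + 10*(-3 + 2*(-16))) + (12 - 4*689))) = 1/(1/((-3 + 10*(-3 - 32)) + (12 - 2756))) = 1/(1/((-3 + 10*(-35)) - 2744)) = 1/(1/((-3 - 350) - 2744)) = 1/(1/(-353 - 2744)) = 1/(1/(-3097)) = 1/(-1/3097) = -3097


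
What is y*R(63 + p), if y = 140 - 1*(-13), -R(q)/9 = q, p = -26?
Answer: -50949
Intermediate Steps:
R(q) = -9*q
y = 153 (y = 140 + 13 = 153)
y*R(63 + p) = 153*(-9*(63 - 26)) = 153*(-9*37) = 153*(-333) = -50949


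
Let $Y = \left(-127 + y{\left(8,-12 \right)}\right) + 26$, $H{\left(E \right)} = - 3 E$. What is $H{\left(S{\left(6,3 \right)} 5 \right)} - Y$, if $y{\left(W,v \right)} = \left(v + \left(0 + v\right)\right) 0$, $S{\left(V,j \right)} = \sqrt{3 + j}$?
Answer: $101 - 15 \sqrt{6} \approx 64.258$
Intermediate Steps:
$y{\left(W,v \right)} = 0$ ($y{\left(W,v \right)} = \left(v + v\right) 0 = 2 v 0 = 0$)
$Y = -101$ ($Y = \left(-127 + 0\right) + 26 = -127 + 26 = -101$)
$H{\left(S{\left(6,3 \right)} 5 \right)} - Y = - 3 \sqrt{3 + 3} \cdot 5 - -101 = - 3 \sqrt{6} \cdot 5 + 101 = - 3 \cdot 5 \sqrt{6} + 101 = - 15 \sqrt{6} + 101 = 101 - 15 \sqrt{6}$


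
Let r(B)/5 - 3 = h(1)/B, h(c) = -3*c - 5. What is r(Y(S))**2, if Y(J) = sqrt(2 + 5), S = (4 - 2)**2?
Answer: 3175/7 - 1200*sqrt(7)/7 ≈ 0.014061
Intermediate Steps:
S = 4 (S = 2**2 = 4)
h(c) = -5 - 3*c
Y(J) = sqrt(7)
r(B) = 15 - 40/B (r(B) = 15 + 5*((-5 - 3*1)/B) = 15 + 5*((-5 - 3)/B) = 15 + 5*(-8/B) = 15 - 40/B)
r(Y(S))**2 = (15 - 40*sqrt(7)/7)**2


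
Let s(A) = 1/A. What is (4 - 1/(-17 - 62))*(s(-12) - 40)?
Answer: -152477/948 ≈ -160.84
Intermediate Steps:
(4 - 1/(-17 - 62))*(s(-12) - 40) = (4 - 1/(-17 - 62))*(1/(-12) - 40) = (4 - 1/(-79))*(-1/12 - 40) = (4 - 1*(-1/79))*(-481/12) = (4 + 1/79)*(-481/12) = (317/79)*(-481/12) = -152477/948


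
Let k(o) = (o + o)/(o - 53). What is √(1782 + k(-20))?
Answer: √9499198/73 ≈ 42.220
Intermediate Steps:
k(o) = 2*o/(-53 + o) (k(o) = (2*o)/(-53 + o) = 2*o/(-53 + o))
√(1782 + k(-20)) = √(1782 + 2*(-20)/(-53 - 20)) = √(1782 + 2*(-20)/(-73)) = √(1782 + 2*(-20)*(-1/73)) = √(1782 + 40/73) = √(130126/73) = √9499198/73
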